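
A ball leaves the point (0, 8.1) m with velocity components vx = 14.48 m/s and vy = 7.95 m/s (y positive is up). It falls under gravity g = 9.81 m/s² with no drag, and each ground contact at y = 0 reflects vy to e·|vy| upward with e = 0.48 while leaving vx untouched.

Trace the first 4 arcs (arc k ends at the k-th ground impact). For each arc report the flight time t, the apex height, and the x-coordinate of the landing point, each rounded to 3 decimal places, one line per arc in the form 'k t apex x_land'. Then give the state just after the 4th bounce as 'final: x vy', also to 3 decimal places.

1 2.330 11.321 33.733
2 1.458 2.608 54.852
3 0.700 0.601 64.989
4 0.336 0.138 69.855
final: 69.855 0.791

Arc 1: start y=8.100, vy=7.950 → t=2.330, apex=11.321, x_land=33.733, impact vy=-14.904
  bounce: vy ← 0.48·14.904 = 7.154
Arc 2: start y=0.000, vy=7.154 → t=1.458, apex=2.608, x_land=54.852, impact vy=-7.154
  bounce: vy ← 0.48·7.154 = 3.434
Arc 3: start y=0.000, vy=3.434 → t=0.700, apex=0.601, x_land=64.989, impact vy=-3.434
  bounce: vy ← 0.48·3.434 = 1.648
Arc 4: start y=0.000, vy=1.648 → t=0.336, apex=0.138, x_land=69.855, impact vy=-1.648
  bounce: vy ← 0.48·1.648 = 0.791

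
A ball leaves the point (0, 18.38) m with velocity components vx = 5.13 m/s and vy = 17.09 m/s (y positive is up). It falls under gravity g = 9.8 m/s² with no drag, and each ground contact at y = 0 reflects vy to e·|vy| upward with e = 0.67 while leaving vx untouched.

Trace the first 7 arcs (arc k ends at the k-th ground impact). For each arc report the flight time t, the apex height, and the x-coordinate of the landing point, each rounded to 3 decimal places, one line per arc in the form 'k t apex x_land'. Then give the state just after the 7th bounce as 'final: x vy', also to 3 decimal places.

Arc 1: start y=18.380, vy=17.090 → t=4.350, apex=33.281, x_land=22.316, impact vy=-25.540
  bounce: vy ← 0.67·25.540 = 17.112
Arc 2: start y=0.000, vy=17.112 → t=3.492, apex=14.940, x_land=40.231, impact vy=-17.112
  bounce: vy ← 0.67·17.112 = 11.465
Arc 3: start y=0.000, vy=11.465 → t=2.340, apex=6.707, x_land=52.234, impact vy=-11.465
  bounce: vy ← 0.67·11.465 = 7.682
Arc 4: start y=0.000, vy=7.682 → t=1.568, apex=3.011, x_land=60.277, impact vy=-7.682
  bounce: vy ← 0.67·7.682 = 5.147
Arc 5: start y=0.000, vy=5.147 → t=1.050, apex=1.351, x_land=65.665, impact vy=-5.147
  bounce: vy ← 0.67·5.147 = 3.448
Arc 6: start y=0.000, vy=3.448 → t=0.704, apex=0.607, x_land=69.275, impact vy=-3.448
  bounce: vy ← 0.67·3.448 = 2.310
Arc 7: start y=0.000, vy=2.310 → t=0.472, apex=0.272, x_land=71.694, impact vy=-2.310
  bounce: vy ← 0.67·2.310 = 1.548

1 4.350 33.281 22.316
2 3.492 14.940 40.231
3 2.340 6.707 52.234
4 1.568 3.011 60.277
5 1.050 1.351 65.665
6 0.704 0.607 69.275
7 0.472 0.272 71.694
final: 71.694 1.548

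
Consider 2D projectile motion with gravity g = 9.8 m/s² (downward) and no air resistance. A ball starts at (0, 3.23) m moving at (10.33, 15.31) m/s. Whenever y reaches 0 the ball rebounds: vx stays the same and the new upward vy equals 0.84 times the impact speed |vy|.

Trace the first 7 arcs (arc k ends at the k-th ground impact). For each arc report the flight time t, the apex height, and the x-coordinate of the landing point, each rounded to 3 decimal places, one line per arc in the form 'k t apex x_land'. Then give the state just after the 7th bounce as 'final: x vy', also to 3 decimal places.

Arc 1: start y=3.230, vy=15.310 → t=3.323, apex=15.189, x_land=34.325, impact vy=-17.254
  bounce: vy ← 0.84·17.254 = 14.493
Arc 2: start y=0.000, vy=14.493 → t=2.958, apex=10.717, x_land=64.880, impact vy=-14.493
  bounce: vy ← 0.84·14.493 = 12.174
Arc 3: start y=0.000, vy=12.174 → t=2.485, apex=7.562, x_land=90.546, impact vy=-12.174
  bounce: vy ← 0.84·12.174 = 10.227
Arc 4: start y=0.000, vy=10.227 → t=2.087, apex=5.336, x_land=112.105, impact vy=-10.227
  bounce: vy ← 0.84·10.227 = 8.590
Arc 5: start y=0.000, vy=8.590 → t=1.753, apex=3.765, x_land=130.215, impact vy=-8.590
  bounce: vy ← 0.84·8.590 = 7.216
Arc 6: start y=0.000, vy=7.216 → t=1.473, apex=2.657, x_land=145.427, impact vy=-7.216
  bounce: vy ← 0.84·7.216 = 6.061
Arc 7: start y=0.000, vy=6.061 → t=1.237, apex=1.874, x_land=158.205, impact vy=-6.061
  bounce: vy ← 0.84·6.061 = 5.092

1 3.323 15.189 34.325
2 2.958 10.717 64.880
3 2.485 7.562 90.546
4 2.087 5.336 112.105
5 1.753 3.765 130.215
6 1.473 2.657 145.427
7 1.237 1.874 158.205
final: 158.205 5.092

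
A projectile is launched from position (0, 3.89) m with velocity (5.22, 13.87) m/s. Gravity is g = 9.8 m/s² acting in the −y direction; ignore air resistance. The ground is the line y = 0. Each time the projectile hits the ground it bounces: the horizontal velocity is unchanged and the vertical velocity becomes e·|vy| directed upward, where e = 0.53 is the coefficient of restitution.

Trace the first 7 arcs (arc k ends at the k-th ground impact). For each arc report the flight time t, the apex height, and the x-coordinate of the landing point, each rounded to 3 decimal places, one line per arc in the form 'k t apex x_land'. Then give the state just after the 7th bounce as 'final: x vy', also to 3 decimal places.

Arc 1: start y=3.890, vy=13.870 → t=3.088, apex=13.705, x_land=16.118, impact vy=-16.390
  bounce: vy ← 0.53·16.390 = 8.687
Arc 2: start y=0.000, vy=8.687 → t=1.773, apex=3.850, x_land=25.372, impact vy=-8.687
  bounce: vy ← 0.53·8.687 = 4.604
Arc 3: start y=0.000, vy=4.604 → t=0.940, apex=1.081, x_land=30.276, impact vy=-4.604
  bounce: vy ← 0.53·4.604 = 2.440
Arc 4: start y=0.000, vy=2.440 → t=0.498, apex=0.304, x_land=32.876, impact vy=-2.440
  bounce: vy ← 0.53·2.440 = 1.293
Arc 5: start y=0.000, vy=1.293 → t=0.264, apex=0.085, x_land=34.253, impact vy=-1.293
  bounce: vy ← 0.53·1.293 = 0.685
Arc 6: start y=0.000, vy=0.685 → t=0.140, apex=0.024, x_land=34.983, impact vy=-0.685
  bounce: vy ← 0.53·0.685 = 0.363
Arc 7: start y=0.000, vy=0.363 → t=0.074, apex=0.007, x_land=35.370, impact vy=-0.363
  bounce: vy ← 0.53·0.363 = 0.193

1 3.088 13.705 16.118
2 1.773 3.850 25.372
3 0.940 1.081 30.276
4 0.498 0.304 32.876
5 0.264 0.085 34.253
6 0.140 0.024 34.983
7 0.074 0.007 35.370
final: 35.370 0.193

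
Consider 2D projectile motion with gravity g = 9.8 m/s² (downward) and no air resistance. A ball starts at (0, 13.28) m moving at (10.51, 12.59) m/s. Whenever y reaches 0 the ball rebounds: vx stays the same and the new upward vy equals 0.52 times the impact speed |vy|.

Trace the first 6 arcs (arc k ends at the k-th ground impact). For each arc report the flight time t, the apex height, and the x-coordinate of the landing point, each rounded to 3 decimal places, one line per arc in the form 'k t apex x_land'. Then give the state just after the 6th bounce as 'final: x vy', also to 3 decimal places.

1 3.373 21.367 35.449
2 2.172 5.778 58.274
3 1.129 1.562 70.143
4 0.587 0.422 76.315
5 0.305 0.114 79.525
6 0.159 0.031 81.193
final: 81.193 0.405

Arc 1: start y=13.280, vy=12.590 → t=3.373, apex=21.367, x_land=35.449, impact vy=-20.465
  bounce: vy ← 0.52·20.465 = 10.642
Arc 2: start y=0.000, vy=10.642 → t=2.172, apex=5.778, x_land=58.274, impact vy=-10.642
  bounce: vy ← 0.52·10.642 = 5.534
Arc 3: start y=0.000, vy=5.534 → t=1.129, apex=1.562, x_land=70.143, impact vy=-5.534
  bounce: vy ← 0.52·5.534 = 2.877
Arc 4: start y=0.000, vy=2.877 → t=0.587, apex=0.422, x_land=76.315, impact vy=-2.877
  bounce: vy ← 0.52·2.877 = 1.496
Arc 5: start y=0.000, vy=1.496 → t=0.305, apex=0.114, x_land=79.525, impact vy=-1.496
  bounce: vy ← 0.52·1.496 = 0.778
Arc 6: start y=0.000, vy=0.778 → t=0.159, apex=0.031, x_land=81.193, impact vy=-0.778
  bounce: vy ← 0.52·0.778 = 0.405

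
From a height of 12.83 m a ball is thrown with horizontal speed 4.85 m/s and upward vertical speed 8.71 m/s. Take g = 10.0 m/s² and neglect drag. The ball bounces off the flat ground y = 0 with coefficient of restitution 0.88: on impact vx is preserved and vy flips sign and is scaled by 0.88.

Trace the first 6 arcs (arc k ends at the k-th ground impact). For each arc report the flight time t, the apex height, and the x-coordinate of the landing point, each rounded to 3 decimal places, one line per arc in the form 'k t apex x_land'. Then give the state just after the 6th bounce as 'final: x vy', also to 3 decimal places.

Arc 1: start y=12.830, vy=8.710 → t=2.694, apex=16.623, x_land=13.068, impact vy=-18.234
  bounce: vy ← 0.88·18.234 = 16.046
Arc 2: start y=0.000, vy=16.046 → t=3.209, apex=12.873, x_land=28.632, impact vy=-16.046
  bounce: vy ← 0.88·16.046 = 14.120
Arc 3: start y=0.000, vy=14.120 → t=2.824, apex=9.969, x_land=42.328, impact vy=-14.120
  bounce: vy ← 0.88·14.120 = 12.426
Arc 4: start y=0.000, vy=12.426 → t=2.485, apex=7.720, x_land=54.381, impact vy=-12.426
  bounce: vy ← 0.88·12.426 = 10.935
Arc 5: start y=0.000, vy=10.935 → t=2.187, apex=5.978, x_land=64.988, impact vy=-10.935
  bounce: vy ← 0.88·10.935 = 9.622
Arc 6: start y=0.000, vy=9.622 → t=1.924, apex=4.630, x_land=74.322, impact vy=-9.622
  bounce: vy ← 0.88·9.622 = 8.468

1 2.694 16.623 13.068
2 3.209 12.873 28.632
3 2.824 9.969 42.328
4 2.485 7.720 54.381
5 2.187 5.978 64.988
6 1.924 4.630 74.322
final: 74.322 8.468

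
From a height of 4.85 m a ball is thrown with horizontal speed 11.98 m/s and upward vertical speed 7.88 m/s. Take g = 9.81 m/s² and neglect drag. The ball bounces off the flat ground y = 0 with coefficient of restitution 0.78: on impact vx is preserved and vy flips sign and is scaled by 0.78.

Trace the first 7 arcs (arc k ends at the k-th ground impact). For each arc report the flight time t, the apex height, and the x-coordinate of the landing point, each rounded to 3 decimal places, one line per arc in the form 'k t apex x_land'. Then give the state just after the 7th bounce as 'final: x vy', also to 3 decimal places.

Arc 1: start y=4.850, vy=7.880 → t=2.082, apex=8.015, x_land=24.937, impact vy=-12.540
  bounce: vy ← 0.78·12.540 = 9.781
Arc 2: start y=0.000, vy=9.781 → t=1.994, apex=4.876, x_land=48.827, impact vy=-9.781
  bounce: vy ← 0.78·9.781 = 7.629
Arc 3: start y=0.000, vy=7.629 → t=1.555, apex=2.967, x_land=67.461, impact vy=-7.629
  bounce: vy ← 0.78·7.629 = 5.951
Arc 4: start y=0.000, vy=5.951 → t=1.213, apex=1.805, x_land=81.995, impact vy=-5.951
  bounce: vy ← 0.78·5.951 = 4.642
Arc 5: start y=0.000, vy=4.642 → t=0.946, apex=1.098, x_land=93.332, impact vy=-4.642
  bounce: vy ← 0.78·4.642 = 3.621
Arc 6: start y=0.000, vy=3.621 → t=0.738, apex=0.668, x_land=102.175, impact vy=-3.621
  bounce: vy ← 0.78·3.621 = 2.824
Arc 7: start y=0.000, vy=2.824 → t=0.576, apex=0.406, x_land=109.072, impact vy=-2.824
  bounce: vy ← 0.78·2.824 = 2.203

1 2.082 8.015 24.937
2 1.994 4.876 48.827
3 1.555 2.967 67.461
4 1.213 1.805 81.995
5 0.946 1.098 93.332
6 0.738 0.668 102.175
7 0.576 0.406 109.072
final: 109.072 2.203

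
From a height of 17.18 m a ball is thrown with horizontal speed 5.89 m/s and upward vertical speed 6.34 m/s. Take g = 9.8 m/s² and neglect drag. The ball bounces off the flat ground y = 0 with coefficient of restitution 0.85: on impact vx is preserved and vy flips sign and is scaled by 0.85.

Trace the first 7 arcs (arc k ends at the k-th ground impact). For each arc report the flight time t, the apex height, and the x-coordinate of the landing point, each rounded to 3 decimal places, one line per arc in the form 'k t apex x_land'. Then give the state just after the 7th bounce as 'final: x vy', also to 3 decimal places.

1 2.628 19.231 15.479
2 3.368 13.894 35.315
3 2.863 10.039 52.176
4 2.433 7.253 66.508
5 2.068 5.240 78.690
6 1.758 3.786 89.045
7 1.494 2.735 97.847
final: 97.847 6.224

Arc 1: start y=17.180, vy=6.340 → t=2.628, apex=19.231, x_land=15.479, impact vy=-19.415
  bounce: vy ← 0.85·19.415 = 16.502
Arc 2: start y=0.000, vy=16.502 → t=3.368, apex=13.894, x_land=35.315, impact vy=-16.502
  bounce: vy ← 0.85·16.502 = 14.027
Arc 3: start y=0.000, vy=14.027 → t=2.863, apex=10.039, x_land=52.176, impact vy=-14.027
  bounce: vy ← 0.85·14.027 = 11.923
Arc 4: start y=0.000, vy=11.923 → t=2.433, apex=7.253, x_land=66.508, impact vy=-11.923
  bounce: vy ← 0.85·11.923 = 10.135
Arc 5: start y=0.000, vy=10.135 → t=2.068, apex=5.240, x_land=78.690, impact vy=-10.135
  bounce: vy ← 0.85·10.135 = 8.614
Arc 6: start y=0.000, vy=8.614 → t=1.758, apex=3.786, x_land=89.045, impact vy=-8.614
  bounce: vy ← 0.85·8.614 = 7.322
Arc 7: start y=0.000, vy=7.322 → t=1.494, apex=2.735, x_land=97.847, impact vy=-7.322
  bounce: vy ← 0.85·7.322 = 6.224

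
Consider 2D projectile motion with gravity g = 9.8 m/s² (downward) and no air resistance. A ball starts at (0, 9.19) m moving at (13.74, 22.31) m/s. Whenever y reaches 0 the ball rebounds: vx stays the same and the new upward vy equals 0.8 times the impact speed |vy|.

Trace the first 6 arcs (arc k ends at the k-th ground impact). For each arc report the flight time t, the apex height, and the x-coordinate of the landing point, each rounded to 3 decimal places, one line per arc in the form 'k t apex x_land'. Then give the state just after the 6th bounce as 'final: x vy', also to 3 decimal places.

Arc 1: start y=9.190, vy=22.310 → t=4.933, apex=34.585, x_land=67.783, impact vy=-26.036
  bounce: vy ← 0.8·26.036 = 20.829
Arc 2: start y=0.000, vy=20.829 → t=4.251, apex=22.134, x_land=126.188, impact vy=-20.829
  bounce: vy ← 0.8·20.829 = 16.663
Arc 3: start y=0.000, vy=16.663 → t=3.401, apex=14.166, x_land=172.912, impact vy=-16.663
  bounce: vy ← 0.8·16.663 = 13.330
Arc 4: start y=0.000, vy=13.330 → t=2.720, apex=9.066, x_land=210.291, impact vy=-13.330
  bounce: vy ← 0.8·13.330 = 10.664
Arc 5: start y=0.000, vy=10.664 → t=2.176, apex=5.802, x_land=240.195, impact vy=-10.664
  bounce: vy ← 0.8·10.664 = 8.531
Arc 6: start y=0.000, vy=8.531 → t=1.741, apex=3.714, x_land=264.117, impact vy=-8.531
  bounce: vy ← 0.8·8.531 = 6.825

1 4.933 34.585 67.783
2 4.251 22.134 126.188
3 3.401 14.166 172.912
4 2.720 9.066 210.291
5 2.176 5.802 240.195
6 1.741 3.714 264.117
final: 264.117 6.825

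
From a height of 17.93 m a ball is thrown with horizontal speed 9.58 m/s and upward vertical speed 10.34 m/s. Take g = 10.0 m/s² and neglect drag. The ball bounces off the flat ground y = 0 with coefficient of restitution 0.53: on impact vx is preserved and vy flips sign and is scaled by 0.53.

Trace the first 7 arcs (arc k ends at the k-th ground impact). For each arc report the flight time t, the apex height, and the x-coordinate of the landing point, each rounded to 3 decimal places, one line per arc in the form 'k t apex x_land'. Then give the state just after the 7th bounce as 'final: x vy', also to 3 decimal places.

1 3.192 23.276 30.575
2 2.287 6.538 52.485
3 1.212 1.837 64.097
4 0.642 0.516 70.252
5 0.340 0.145 73.514
6 0.180 0.041 75.242
7 0.096 0.011 76.159
final: 76.159 0.253

Arc 1: start y=17.930, vy=10.340 → t=3.192, apex=23.276, x_land=30.575, impact vy=-21.576
  bounce: vy ← 0.53·21.576 = 11.435
Arc 2: start y=0.000, vy=11.435 → t=2.287, apex=6.538, x_land=52.485, impact vy=-11.435
  bounce: vy ← 0.53·11.435 = 6.061
Arc 3: start y=0.000, vy=6.061 → t=1.212, apex=1.837, x_land=64.097, impact vy=-6.061
  bounce: vy ← 0.53·6.061 = 3.212
Arc 4: start y=0.000, vy=3.212 → t=0.642, apex=0.516, x_land=70.252, impact vy=-3.212
  bounce: vy ← 0.53·3.212 = 1.702
Arc 5: start y=0.000, vy=1.702 → t=0.340, apex=0.145, x_land=73.514, impact vy=-1.702
  bounce: vy ← 0.53·1.702 = 0.902
Arc 6: start y=0.000, vy=0.902 → t=0.180, apex=0.041, x_land=75.242, impact vy=-0.902
  bounce: vy ← 0.53·0.902 = 0.478
Arc 7: start y=0.000, vy=0.478 → t=0.096, apex=0.011, x_land=76.159, impact vy=-0.478
  bounce: vy ← 0.53·0.478 = 0.253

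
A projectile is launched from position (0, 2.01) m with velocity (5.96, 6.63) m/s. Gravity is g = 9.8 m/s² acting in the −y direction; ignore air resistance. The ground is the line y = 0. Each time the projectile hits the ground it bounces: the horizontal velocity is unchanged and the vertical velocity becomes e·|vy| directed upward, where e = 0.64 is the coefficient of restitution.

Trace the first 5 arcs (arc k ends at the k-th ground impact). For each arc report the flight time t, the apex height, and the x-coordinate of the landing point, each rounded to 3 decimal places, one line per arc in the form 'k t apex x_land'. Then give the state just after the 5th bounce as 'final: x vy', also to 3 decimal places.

Arc 1: start y=2.010, vy=6.630 → t=1.608, apex=4.253, x_land=9.585, impact vy=-9.130
  bounce: vy ← 0.64·9.130 = 5.843
Arc 2: start y=0.000, vy=5.843 → t=1.192, apex=1.742, x_land=16.692, impact vy=-5.843
  bounce: vy ← 0.64·5.843 = 3.740
Arc 3: start y=0.000, vy=3.740 → t=0.763, apex=0.713, x_land=21.240, impact vy=-3.740
  bounce: vy ← 0.64·3.740 = 2.393
Arc 4: start y=0.000, vy=2.393 → t=0.488, apex=0.292, x_land=24.151, impact vy=-2.393
  bounce: vy ← 0.64·2.393 = 1.532
Arc 5: start y=0.000, vy=1.532 → t=0.313, apex=0.120, x_land=26.014, impact vy=-1.532
  bounce: vy ← 0.64·1.532 = 0.980

1 1.608 4.253 9.585
2 1.192 1.742 16.692
3 0.763 0.713 21.240
4 0.488 0.292 24.151
5 0.313 0.120 26.014
final: 26.014 0.980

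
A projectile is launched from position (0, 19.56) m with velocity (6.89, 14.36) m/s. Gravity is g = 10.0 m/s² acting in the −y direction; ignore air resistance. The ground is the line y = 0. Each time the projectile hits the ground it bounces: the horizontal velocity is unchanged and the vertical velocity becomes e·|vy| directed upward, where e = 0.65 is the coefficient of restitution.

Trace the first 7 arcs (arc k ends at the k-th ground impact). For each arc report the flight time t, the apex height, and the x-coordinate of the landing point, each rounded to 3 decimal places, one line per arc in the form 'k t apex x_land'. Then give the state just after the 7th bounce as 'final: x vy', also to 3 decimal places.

1 3.880 29.870 26.735
2 3.177 12.620 48.627
3 2.065 5.332 62.857
4 1.342 2.253 72.107
5 0.873 0.952 78.119
6 0.567 0.402 82.027
7 0.369 0.170 84.568
final: 84.568 1.198

Arc 1: start y=19.560, vy=14.360 → t=3.880, apex=29.870, x_land=26.735, impact vy=-24.442
  bounce: vy ← 0.65·24.442 = 15.887
Arc 2: start y=0.000, vy=15.887 → t=3.177, apex=12.620, x_land=48.627, impact vy=-15.887
  bounce: vy ← 0.65·15.887 = 10.327
Arc 3: start y=0.000, vy=10.327 → t=2.065, apex=5.332, x_land=62.857, impact vy=-10.327
  bounce: vy ← 0.65·10.327 = 6.712
Arc 4: start y=0.000, vy=6.712 → t=1.342, apex=2.253, x_land=72.107, impact vy=-6.712
  bounce: vy ← 0.65·6.712 = 4.363
Arc 5: start y=0.000, vy=4.363 → t=0.873, apex=0.952, x_land=78.119, impact vy=-4.363
  bounce: vy ← 0.65·4.363 = 2.836
Arc 6: start y=0.000, vy=2.836 → t=0.567, apex=0.402, x_land=82.027, impact vy=-2.836
  bounce: vy ← 0.65·2.836 = 1.843
Arc 7: start y=0.000, vy=1.843 → t=0.369, apex=0.170, x_land=84.568, impact vy=-1.843
  bounce: vy ← 0.65·1.843 = 1.198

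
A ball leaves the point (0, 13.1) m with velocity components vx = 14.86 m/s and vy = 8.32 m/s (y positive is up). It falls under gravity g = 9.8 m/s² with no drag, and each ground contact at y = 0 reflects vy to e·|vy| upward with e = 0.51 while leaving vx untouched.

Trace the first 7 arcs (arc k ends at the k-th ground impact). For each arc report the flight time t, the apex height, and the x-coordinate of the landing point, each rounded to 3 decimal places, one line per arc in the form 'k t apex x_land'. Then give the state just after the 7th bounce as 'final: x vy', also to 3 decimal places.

1 2.691 16.632 39.993
2 1.879 4.326 67.918
3 0.958 1.125 82.160
4 0.489 0.293 89.423
5 0.249 0.076 93.127
6 0.127 0.020 95.016
7 0.065 0.005 95.980
final: 95.980 0.162

Arc 1: start y=13.100, vy=8.320 → t=2.691, apex=16.632, x_land=39.993, impact vy=-18.055
  bounce: vy ← 0.51·18.055 = 9.208
Arc 2: start y=0.000, vy=9.208 → t=1.879, apex=4.326, x_land=67.918, impact vy=-9.208
  bounce: vy ← 0.51·9.208 = 4.696
Arc 3: start y=0.000, vy=4.696 → t=0.958, apex=1.125, x_land=82.160, impact vy=-4.696
  bounce: vy ← 0.51·4.696 = 2.395
Arc 4: start y=0.000, vy=2.395 → t=0.489, apex=0.293, x_land=89.423, impact vy=-2.395
  bounce: vy ← 0.51·2.395 = 1.221
Arc 5: start y=0.000, vy=1.221 → t=0.249, apex=0.076, x_land=93.127, impact vy=-1.221
  bounce: vy ← 0.51·1.221 = 0.623
Arc 6: start y=0.000, vy=0.623 → t=0.127, apex=0.020, x_land=95.016, impact vy=-0.623
  bounce: vy ← 0.51·0.623 = 0.318
Arc 7: start y=0.000, vy=0.318 → t=0.065, apex=0.005, x_land=95.980, impact vy=-0.318
  bounce: vy ← 0.51·0.318 = 0.162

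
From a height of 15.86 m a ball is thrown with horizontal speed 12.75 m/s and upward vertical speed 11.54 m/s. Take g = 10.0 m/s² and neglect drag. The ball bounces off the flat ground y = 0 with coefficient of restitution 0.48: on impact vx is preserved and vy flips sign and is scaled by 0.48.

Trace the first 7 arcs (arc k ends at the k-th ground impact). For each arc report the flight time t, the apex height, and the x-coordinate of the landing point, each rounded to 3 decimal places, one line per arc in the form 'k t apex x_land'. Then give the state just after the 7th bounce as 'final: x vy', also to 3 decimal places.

1 3.276 22.519 41.771
2 2.037 5.188 67.747
3 0.978 1.195 80.216
4 0.469 0.275 86.200
5 0.225 0.063 89.073
6 0.108 0.015 90.452
7 0.052 0.003 91.114
final: 91.114 0.125

Arc 1: start y=15.860, vy=11.540 → t=3.276, apex=22.519, x_land=41.771, impact vy=-21.222
  bounce: vy ← 0.48·21.222 = 10.187
Arc 2: start y=0.000, vy=10.187 → t=2.037, apex=5.188, x_land=67.747, impact vy=-10.187
  bounce: vy ← 0.48·10.187 = 4.890
Arc 3: start y=0.000, vy=4.890 → t=0.978, apex=1.195, x_land=80.216, impact vy=-4.890
  bounce: vy ← 0.48·4.890 = 2.347
Arc 4: start y=0.000, vy=2.347 → t=0.469, apex=0.275, x_land=86.200, impact vy=-2.347
  bounce: vy ← 0.48·2.347 = 1.127
Arc 5: start y=0.000, vy=1.127 → t=0.225, apex=0.063, x_land=89.073, impact vy=-1.127
  bounce: vy ← 0.48·1.127 = 0.541
Arc 6: start y=0.000, vy=0.541 → t=0.108, apex=0.015, x_land=90.452, impact vy=-0.541
  bounce: vy ← 0.48·0.541 = 0.260
Arc 7: start y=0.000, vy=0.260 → t=0.052, apex=0.003, x_land=91.114, impact vy=-0.260
  bounce: vy ← 0.48·0.260 = 0.125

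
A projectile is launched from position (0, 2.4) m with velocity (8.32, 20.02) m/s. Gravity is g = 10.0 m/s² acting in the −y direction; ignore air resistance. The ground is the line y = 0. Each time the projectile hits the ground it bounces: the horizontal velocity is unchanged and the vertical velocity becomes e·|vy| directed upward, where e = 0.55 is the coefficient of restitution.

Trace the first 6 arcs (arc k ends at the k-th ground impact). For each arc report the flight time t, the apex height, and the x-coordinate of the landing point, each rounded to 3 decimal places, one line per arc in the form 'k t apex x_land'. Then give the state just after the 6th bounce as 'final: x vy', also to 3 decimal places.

Arc 1: start y=2.400, vy=20.020 → t=4.120, apex=22.440, x_land=34.282, impact vy=-21.185
  bounce: vy ← 0.55·21.185 = 11.652
Arc 2: start y=0.000, vy=11.652 → t=2.330, apex=6.788, x_land=53.671, impact vy=-11.652
  bounce: vy ← 0.55·11.652 = 6.408
Arc 3: start y=0.000, vy=6.408 → t=1.282, apex=2.053, x_land=64.335, impact vy=-6.408
  bounce: vy ← 0.55·6.408 = 3.525
Arc 4: start y=0.000, vy=3.525 → t=0.705, apex=0.621, x_land=70.200, impact vy=-3.525
  bounce: vy ← 0.55·3.525 = 1.939
Arc 5: start y=0.000, vy=1.939 → t=0.388, apex=0.188, x_land=73.425, impact vy=-1.939
  bounce: vy ← 0.55·1.939 = 1.066
Arc 6: start y=0.000, vy=1.066 → t=0.213, apex=0.057, x_land=75.199, impact vy=-1.066
  bounce: vy ← 0.55·1.066 = 0.586

1 4.120 22.440 34.282
2 2.330 6.788 53.671
3 1.282 2.053 64.335
4 0.705 0.621 70.200
5 0.388 0.188 73.425
6 0.213 0.057 75.199
final: 75.199 0.586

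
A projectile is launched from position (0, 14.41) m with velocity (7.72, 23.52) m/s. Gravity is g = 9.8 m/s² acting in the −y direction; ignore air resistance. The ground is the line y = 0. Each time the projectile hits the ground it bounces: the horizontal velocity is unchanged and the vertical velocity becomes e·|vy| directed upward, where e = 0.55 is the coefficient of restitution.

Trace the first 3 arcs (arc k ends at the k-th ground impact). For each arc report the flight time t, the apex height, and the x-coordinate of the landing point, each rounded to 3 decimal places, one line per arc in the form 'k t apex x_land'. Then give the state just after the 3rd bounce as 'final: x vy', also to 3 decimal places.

Arc 1: start y=14.410, vy=23.520 → t=5.350, apex=42.634, x_land=41.300, impact vy=-28.907
  bounce: vy ← 0.55·28.907 = 15.899
Arc 2: start y=0.000, vy=15.899 → t=3.245, apex=12.897, x_land=66.349, impact vy=-15.899
  bounce: vy ← 0.55·15.899 = 8.744
Arc 3: start y=0.000, vy=8.744 → t=1.785, apex=3.901, x_land=80.126, impact vy=-8.744
  bounce: vy ← 0.55·8.744 = 4.809

1 5.350 42.634 41.300
2 3.245 12.897 66.349
3 1.785 3.901 80.126
final: 80.126 4.809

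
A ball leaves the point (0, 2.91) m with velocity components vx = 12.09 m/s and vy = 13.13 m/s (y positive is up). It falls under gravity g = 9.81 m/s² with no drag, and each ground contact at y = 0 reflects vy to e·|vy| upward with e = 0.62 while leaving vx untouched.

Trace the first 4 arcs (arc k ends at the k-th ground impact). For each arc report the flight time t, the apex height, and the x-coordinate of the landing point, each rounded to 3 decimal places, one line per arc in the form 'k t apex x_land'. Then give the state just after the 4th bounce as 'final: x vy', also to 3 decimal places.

Arc 1: start y=2.910, vy=13.130 → t=2.883, apex=11.697, x_land=34.851, impact vy=-15.149
  bounce: vy ← 0.62·15.149 = 9.392
Arc 2: start y=0.000, vy=9.392 → t=1.915, apex=4.496, x_land=58.002, impact vy=-9.392
  bounce: vy ← 0.62·9.392 = 5.823
Arc 3: start y=0.000, vy=5.823 → t=1.187, apex=1.728, x_land=72.355, impact vy=-5.823
  bounce: vy ← 0.62·5.823 = 3.610
Arc 4: start y=0.000, vy=3.610 → t=0.736, apex=0.664, x_land=81.254, impact vy=-3.610
  bounce: vy ← 0.62·3.610 = 2.238

1 2.883 11.697 34.851
2 1.915 4.496 58.002
3 1.187 1.728 72.355
4 0.736 0.664 81.254
final: 81.254 2.238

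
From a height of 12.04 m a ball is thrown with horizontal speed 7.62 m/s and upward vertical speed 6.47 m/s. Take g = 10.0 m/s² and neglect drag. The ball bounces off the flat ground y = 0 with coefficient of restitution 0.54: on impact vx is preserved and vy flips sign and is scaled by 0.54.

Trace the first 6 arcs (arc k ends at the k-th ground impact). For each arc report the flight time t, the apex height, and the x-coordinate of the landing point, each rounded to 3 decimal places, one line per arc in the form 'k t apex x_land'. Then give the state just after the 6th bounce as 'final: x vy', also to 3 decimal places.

Arc 1: start y=12.040, vy=6.470 → t=2.328, apex=14.133, x_land=17.741, impact vy=-16.813
  bounce: vy ← 0.54·16.813 = 9.079
Arc 2: start y=0.000, vy=9.079 → t=1.816, apex=4.121, x_land=31.577, impact vy=-9.079
  bounce: vy ← 0.54·9.079 = 4.903
Arc 3: start y=0.000, vy=4.903 → t=0.981, apex=1.202, x_land=39.049, impact vy=-4.903
  bounce: vy ← 0.54·4.903 = 2.647
Arc 4: start y=0.000, vy=2.647 → t=0.529, apex=0.350, x_land=43.083, impact vy=-2.647
  bounce: vy ← 0.54·2.647 = 1.430
Arc 5: start y=0.000, vy=1.430 → t=0.286, apex=0.102, x_land=45.262, impact vy=-1.430
  bounce: vy ← 0.54·1.430 = 0.772
Arc 6: start y=0.000, vy=0.772 → t=0.154, apex=0.030, x_land=46.439, impact vy=-0.772
  bounce: vy ← 0.54·0.772 = 0.417

1 2.328 14.133 17.741
2 1.816 4.121 31.577
3 0.981 1.202 39.049
4 0.529 0.350 43.083
5 0.286 0.102 45.262
6 0.154 0.030 46.439
final: 46.439 0.417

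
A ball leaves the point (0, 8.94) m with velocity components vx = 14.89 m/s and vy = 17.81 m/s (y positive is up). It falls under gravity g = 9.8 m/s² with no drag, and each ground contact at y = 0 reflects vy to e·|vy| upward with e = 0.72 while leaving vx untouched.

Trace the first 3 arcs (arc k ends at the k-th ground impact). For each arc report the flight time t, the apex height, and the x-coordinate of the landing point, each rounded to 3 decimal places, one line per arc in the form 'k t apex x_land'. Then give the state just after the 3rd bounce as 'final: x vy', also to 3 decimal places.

Arc 1: start y=8.940, vy=17.810 → t=4.082, apex=25.123, x_land=60.776, impact vy=-22.191
  bounce: vy ← 0.72·22.191 = 15.977
Arc 2: start y=0.000, vy=15.977 → t=3.261, apex=13.024, x_land=109.327, impact vy=-15.977
  bounce: vy ← 0.72·15.977 = 11.504
Arc 3: start y=0.000, vy=11.504 → t=2.348, apex=6.752, x_land=144.284, impact vy=-11.504
  bounce: vy ← 0.72·11.504 = 8.283

1 4.082 25.123 60.776
2 3.261 13.024 109.327
3 2.348 6.752 144.284
final: 144.284 8.283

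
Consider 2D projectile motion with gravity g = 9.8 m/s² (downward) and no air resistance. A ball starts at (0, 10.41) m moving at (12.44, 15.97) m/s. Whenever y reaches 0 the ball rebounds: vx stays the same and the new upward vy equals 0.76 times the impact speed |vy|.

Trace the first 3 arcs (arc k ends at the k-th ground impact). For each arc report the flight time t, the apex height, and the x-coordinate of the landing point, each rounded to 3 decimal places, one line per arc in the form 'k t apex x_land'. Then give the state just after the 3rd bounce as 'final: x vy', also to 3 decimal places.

Arc 1: start y=10.410, vy=15.970 → t=3.816, apex=23.422, x_land=47.470, impact vy=-21.426
  bounce: vy ← 0.76·21.426 = 16.284
Arc 2: start y=0.000, vy=16.284 → t=3.323, apex=13.529, x_land=88.811, impact vy=-16.284
  bounce: vy ← 0.76·16.284 = 12.376
Arc 3: start y=0.000, vy=12.376 → t=2.526, apex=7.814, x_land=120.230, impact vy=-12.376
  bounce: vy ← 0.76·12.376 = 9.406

1 3.816 23.422 47.470
2 3.323 13.529 88.811
3 2.526 7.814 120.230
final: 120.230 9.406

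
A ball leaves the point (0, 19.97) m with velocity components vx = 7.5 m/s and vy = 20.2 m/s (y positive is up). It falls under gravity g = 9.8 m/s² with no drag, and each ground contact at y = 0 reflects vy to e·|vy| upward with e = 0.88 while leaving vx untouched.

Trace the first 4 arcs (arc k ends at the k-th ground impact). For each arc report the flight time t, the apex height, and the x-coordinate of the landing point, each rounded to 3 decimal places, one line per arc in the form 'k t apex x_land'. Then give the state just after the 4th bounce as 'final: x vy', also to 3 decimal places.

Arc 1: start y=19.970, vy=20.200 → t=4.946, apex=40.788, x_land=37.098, impact vy=-28.275
  bounce: vy ← 0.88·28.275 = 24.882
Arc 2: start y=0.000, vy=24.882 → t=5.078, apex=31.587, x_land=75.182, impact vy=-24.882
  bounce: vy ← 0.88·24.882 = 21.896
Arc 3: start y=0.000, vy=21.896 → t=4.469, apex=24.461, x_land=108.696, impact vy=-21.896
  bounce: vy ← 0.88·21.896 = 19.268
Arc 4: start y=0.000, vy=19.268 → t=3.932, apex=18.942, x_land=138.188, impact vy=-19.268
  bounce: vy ← 0.88·19.268 = 16.956

1 4.946 40.788 37.098
2 5.078 31.587 75.182
3 4.469 24.461 108.696
4 3.932 18.942 138.188
final: 138.188 16.956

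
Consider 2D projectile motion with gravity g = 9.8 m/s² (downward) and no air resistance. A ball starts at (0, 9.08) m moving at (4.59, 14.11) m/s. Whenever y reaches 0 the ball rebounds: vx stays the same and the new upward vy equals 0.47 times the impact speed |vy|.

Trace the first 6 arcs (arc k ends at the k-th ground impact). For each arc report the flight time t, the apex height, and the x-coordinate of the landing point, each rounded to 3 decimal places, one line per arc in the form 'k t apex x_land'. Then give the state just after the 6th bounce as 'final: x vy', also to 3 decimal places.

Arc 1: start y=9.080, vy=14.110 → t=3.421, apex=19.238, x_land=15.703, impact vy=-19.418
  bounce: vy ← 0.47·19.418 = 9.126
Arc 2: start y=0.000, vy=9.126 → t=1.863, apex=4.250, x_land=24.253, impact vy=-9.126
  bounce: vy ← 0.47·9.126 = 4.289
Arc 3: start y=0.000, vy=4.289 → t=0.875, apex=0.939, x_land=28.271, impact vy=-4.289
  bounce: vy ← 0.47·4.289 = 2.016
Arc 4: start y=0.000, vy=2.016 → t=0.411, apex=0.207, x_land=30.159, impact vy=-2.016
  bounce: vy ← 0.47·2.016 = 0.948
Arc 5: start y=0.000, vy=0.948 → t=0.193, apex=0.046, x_land=31.047, impact vy=-0.948
  bounce: vy ← 0.47·0.948 = 0.445
Arc 6: start y=0.000, vy=0.445 → t=0.091, apex=0.010, x_land=31.464, impact vy=-0.445
  bounce: vy ← 0.47·0.445 = 0.209

1 3.421 19.238 15.703
2 1.863 4.250 24.253
3 0.875 0.939 28.271
4 0.411 0.207 30.159
5 0.193 0.046 31.047
6 0.091 0.010 31.464
final: 31.464 0.209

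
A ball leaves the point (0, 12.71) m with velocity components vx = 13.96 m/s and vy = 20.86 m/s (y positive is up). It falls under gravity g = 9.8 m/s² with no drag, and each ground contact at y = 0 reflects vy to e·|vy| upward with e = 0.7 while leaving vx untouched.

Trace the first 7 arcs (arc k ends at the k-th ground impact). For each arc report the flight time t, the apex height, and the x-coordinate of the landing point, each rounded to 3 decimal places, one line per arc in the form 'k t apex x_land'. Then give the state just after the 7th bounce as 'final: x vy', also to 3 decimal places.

Arc 1: start y=12.710, vy=20.860 → t=4.798, apex=34.911, x_land=66.977, impact vy=-26.158
  bounce: vy ← 0.7·26.158 = 18.311
Arc 2: start y=0.000, vy=18.311 → t=3.737, apex=17.106, x_land=119.144, impact vy=-18.311
  bounce: vy ← 0.7·18.311 = 12.818
Arc 3: start y=0.000, vy=12.818 → t=2.616, apex=8.382, x_land=155.661, impact vy=-12.818
  bounce: vy ← 0.7·12.818 = 8.972
Arc 4: start y=0.000, vy=8.972 → t=1.831, apex=4.107, x_land=181.223, impact vy=-8.972
  bounce: vy ← 0.7·8.972 = 6.281
Arc 5: start y=0.000, vy=6.281 → t=1.282, apex=2.013, x_land=199.116, impact vy=-6.281
  bounce: vy ← 0.7·6.281 = 4.396
Arc 6: start y=0.000, vy=4.396 → t=0.897, apex=0.986, x_land=211.642, impact vy=-4.396
  bounce: vy ← 0.7·4.396 = 3.077
Arc 7: start y=0.000, vy=3.077 → t=0.628, apex=0.483, x_land=220.409, impact vy=-3.077
  bounce: vy ← 0.7·3.077 = 2.154

1 4.798 34.911 66.977
2 3.737 17.106 119.144
3 2.616 8.382 155.661
4 1.831 4.107 181.223
5 1.282 2.013 199.116
6 0.897 0.986 211.642
7 0.628 0.483 220.409
final: 220.409 2.154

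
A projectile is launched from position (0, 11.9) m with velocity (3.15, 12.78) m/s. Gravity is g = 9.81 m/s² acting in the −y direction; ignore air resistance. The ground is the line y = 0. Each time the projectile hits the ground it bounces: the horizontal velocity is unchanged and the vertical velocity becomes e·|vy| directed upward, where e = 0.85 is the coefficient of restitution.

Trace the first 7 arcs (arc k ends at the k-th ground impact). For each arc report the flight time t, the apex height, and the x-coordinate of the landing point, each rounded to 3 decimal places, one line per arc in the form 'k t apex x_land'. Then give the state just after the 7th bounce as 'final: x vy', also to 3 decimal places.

1 3.333 20.225 10.500
2 3.452 14.612 21.374
3 2.934 10.557 30.616
4 2.494 7.628 38.473
5 2.120 5.511 45.151
6 1.802 3.982 50.827
7 1.532 2.877 55.652
final: 55.652 6.386

Arc 1: start y=11.900, vy=12.780 → t=3.333, apex=20.225, x_land=10.500, impact vy=-19.920
  bounce: vy ← 0.85·19.920 = 16.932
Arc 2: start y=0.000, vy=16.932 → t=3.452, apex=14.612, x_land=21.374, impact vy=-16.932
  bounce: vy ← 0.85·16.932 = 14.392
Arc 3: start y=0.000, vy=14.392 → t=2.934, apex=10.557, x_land=30.616, impact vy=-14.392
  bounce: vy ← 0.85·14.392 = 12.233
Arc 4: start y=0.000, vy=12.233 → t=2.494, apex=7.628, x_land=38.473, impact vy=-12.233
  bounce: vy ← 0.85·12.233 = 10.398
Arc 5: start y=0.000, vy=10.398 → t=2.120, apex=5.511, x_land=45.151, impact vy=-10.398
  bounce: vy ← 0.85·10.398 = 8.839
Arc 6: start y=0.000, vy=8.839 → t=1.802, apex=3.982, x_land=50.827, impact vy=-8.839
  bounce: vy ← 0.85·8.839 = 7.513
Arc 7: start y=0.000, vy=7.513 → t=1.532, apex=2.877, x_land=55.652, impact vy=-7.513
  bounce: vy ← 0.85·7.513 = 6.386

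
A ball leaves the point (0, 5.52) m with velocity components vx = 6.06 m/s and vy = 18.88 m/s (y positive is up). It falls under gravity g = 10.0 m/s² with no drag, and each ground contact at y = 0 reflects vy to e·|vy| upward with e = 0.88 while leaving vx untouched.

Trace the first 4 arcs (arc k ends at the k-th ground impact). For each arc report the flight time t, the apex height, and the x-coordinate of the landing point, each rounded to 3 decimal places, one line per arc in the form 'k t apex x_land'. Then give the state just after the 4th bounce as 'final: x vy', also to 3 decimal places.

1 4.049 23.343 24.535
2 3.803 18.077 47.580
3 3.346 13.999 67.860
4 2.945 10.840 85.706
final: 85.706 12.958

Arc 1: start y=5.520, vy=18.880 → t=4.049, apex=23.343, x_land=24.535, impact vy=-21.607
  bounce: vy ← 0.88·21.607 = 19.014
Arc 2: start y=0.000, vy=19.014 → t=3.803, apex=18.077, x_land=47.580, impact vy=-19.014
  bounce: vy ← 0.88·19.014 = 16.732
Arc 3: start y=0.000, vy=16.732 → t=3.346, apex=13.999, x_land=67.860, impact vy=-16.732
  bounce: vy ← 0.88·16.732 = 14.724
Arc 4: start y=0.000, vy=14.724 → t=2.945, apex=10.840, x_land=85.706, impact vy=-14.724
  bounce: vy ← 0.88·14.724 = 12.958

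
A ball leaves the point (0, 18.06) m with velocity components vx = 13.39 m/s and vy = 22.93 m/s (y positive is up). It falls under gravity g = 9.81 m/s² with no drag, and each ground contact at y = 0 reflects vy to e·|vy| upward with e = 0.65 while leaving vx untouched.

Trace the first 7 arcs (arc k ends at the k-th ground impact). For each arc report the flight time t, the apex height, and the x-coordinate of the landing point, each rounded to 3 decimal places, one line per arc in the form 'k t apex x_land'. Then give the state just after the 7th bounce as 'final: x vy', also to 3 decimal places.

Arc 1: start y=18.060, vy=22.930 → t=5.362, apex=44.858, x_land=71.791, impact vy=-29.667
  bounce: vy ← 0.65·29.667 = 19.283
Arc 2: start y=0.000, vy=19.283 → t=3.931, apex=18.953, x_land=124.432, impact vy=-19.283
  bounce: vy ← 0.65·19.283 = 12.534
Arc 3: start y=0.000, vy=12.534 → t=2.555, apex=8.008, x_land=158.649, impact vy=-12.534
  bounce: vy ← 0.65·12.534 = 8.147
Arc 4: start y=0.000, vy=8.147 → t=1.661, apex=3.383, x_land=180.890, impact vy=-8.147
  bounce: vy ← 0.65·8.147 = 5.296
Arc 5: start y=0.000, vy=5.296 → t=1.080, apex=1.429, x_land=195.347, impact vy=-5.296
  bounce: vy ← 0.65·5.296 = 3.442
Arc 6: start y=0.000, vy=3.442 → t=0.702, apex=0.604, x_land=204.744, impact vy=-3.442
  bounce: vy ← 0.65·3.442 = 2.237
Arc 7: start y=0.000, vy=2.237 → t=0.456, apex=0.255, x_land=210.852, impact vy=-2.237
  bounce: vy ← 0.65·2.237 = 1.454

1 5.362 44.858 71.791
2 3.931 18.953 124.432
3 2.555 8.008 158.649
4 1.661 3.383 180.890
5 1.080 1.429 195.347
6 0.702 0.604 204.744
7 0.456 0.255 210.852
final: 210.852 1.454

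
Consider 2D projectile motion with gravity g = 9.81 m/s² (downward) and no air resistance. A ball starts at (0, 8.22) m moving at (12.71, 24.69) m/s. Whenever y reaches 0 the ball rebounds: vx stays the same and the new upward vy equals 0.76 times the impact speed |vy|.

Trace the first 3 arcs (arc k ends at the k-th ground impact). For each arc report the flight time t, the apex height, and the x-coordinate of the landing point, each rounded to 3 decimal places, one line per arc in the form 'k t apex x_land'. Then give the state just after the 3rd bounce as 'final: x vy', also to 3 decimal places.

Arc 1: start y=8.220, vy=24.690 → t=5.347, apex=39.290, x_land=67.961, impact vy=-27.765
  bounce: vy ← 0.76·27.765 = 21.101
Arc 2: start y=0.000, vy=21.101 → t=4.302, apex=22.694, x_land=122.639, impact vy=-21.101
  bounce: vy ← 0.76·21.101 = 16.037
Arc 3: start y=0.000, vy=16.037 → t=3.269, apex=13.108, x_land=164.194, impact vy=-16.037
  bounce: vy ← 0.76·16.037 = 12.188

1 5.347 39.290 67.961
2 4.302 22.694 122.639
3 3.269 13.108 164.194
final: 164.194 12.188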